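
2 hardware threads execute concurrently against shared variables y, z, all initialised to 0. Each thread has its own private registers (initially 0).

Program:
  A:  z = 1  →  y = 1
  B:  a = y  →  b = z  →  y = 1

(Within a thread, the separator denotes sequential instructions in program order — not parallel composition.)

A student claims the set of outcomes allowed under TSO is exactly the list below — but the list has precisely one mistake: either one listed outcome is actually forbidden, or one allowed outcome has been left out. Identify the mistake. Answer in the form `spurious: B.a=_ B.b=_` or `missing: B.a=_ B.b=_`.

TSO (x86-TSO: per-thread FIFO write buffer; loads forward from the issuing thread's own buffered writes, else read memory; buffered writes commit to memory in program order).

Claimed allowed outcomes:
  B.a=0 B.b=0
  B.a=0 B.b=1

missing: B.a=1 B.b=1

outcome vector order: (B.a,B.b)
TSO (3): 00 01 11
TSO∖claimed = {11}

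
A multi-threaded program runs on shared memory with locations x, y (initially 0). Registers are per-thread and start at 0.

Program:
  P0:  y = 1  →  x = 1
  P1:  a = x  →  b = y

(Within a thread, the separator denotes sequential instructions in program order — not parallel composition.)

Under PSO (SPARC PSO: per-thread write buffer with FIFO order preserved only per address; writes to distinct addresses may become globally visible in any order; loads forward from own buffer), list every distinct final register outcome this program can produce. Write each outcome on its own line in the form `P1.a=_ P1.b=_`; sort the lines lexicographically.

outcome vector order: (P1.a,P1.b)
|PSO outcomes| = 4

P1.a=0 P1.b=0
P1.a=0 P1.b=1
P1.a=1 P1.b=0
P1.a=1 P1.b=1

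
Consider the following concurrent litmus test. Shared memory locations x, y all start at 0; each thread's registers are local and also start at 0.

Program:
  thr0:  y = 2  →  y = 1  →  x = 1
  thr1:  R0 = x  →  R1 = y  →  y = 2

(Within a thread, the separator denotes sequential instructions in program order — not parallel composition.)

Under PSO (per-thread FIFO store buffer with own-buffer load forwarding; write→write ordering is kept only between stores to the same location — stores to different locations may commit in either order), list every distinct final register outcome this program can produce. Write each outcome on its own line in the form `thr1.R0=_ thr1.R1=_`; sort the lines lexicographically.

thr1.R0=0 thr1.R1=0
thr1.R0=0 thr1.R1=1
thr1.R0=0 thr1.R1=2
thr1.R0=1 thr1.R1=0
thr1.R0=1 thr1.R1=1
thr1.R0=1 thr1.R1=2

outcome vector order: (thr1.R0,thr1.R1)
|PSO outcomes| = 6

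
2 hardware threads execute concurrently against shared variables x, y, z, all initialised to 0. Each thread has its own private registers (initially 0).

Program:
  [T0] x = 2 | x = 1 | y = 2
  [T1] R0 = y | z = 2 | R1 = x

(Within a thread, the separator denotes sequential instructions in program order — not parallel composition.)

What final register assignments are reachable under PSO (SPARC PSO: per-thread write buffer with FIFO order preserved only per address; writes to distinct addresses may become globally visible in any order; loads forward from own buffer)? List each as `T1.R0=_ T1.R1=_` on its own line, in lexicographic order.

outcome vector order: (T1.R0,T1.R1)
|PSO outcomes| = 6

T1.R0=0 T1.R1=0
T1.R0=0 T1.R1=1
T1.R0=0 T1.R1=2
T1.R0=2 T1.R1=0
T1.R0=2 T1.R1=1
T1.R0=2 T1.R1=2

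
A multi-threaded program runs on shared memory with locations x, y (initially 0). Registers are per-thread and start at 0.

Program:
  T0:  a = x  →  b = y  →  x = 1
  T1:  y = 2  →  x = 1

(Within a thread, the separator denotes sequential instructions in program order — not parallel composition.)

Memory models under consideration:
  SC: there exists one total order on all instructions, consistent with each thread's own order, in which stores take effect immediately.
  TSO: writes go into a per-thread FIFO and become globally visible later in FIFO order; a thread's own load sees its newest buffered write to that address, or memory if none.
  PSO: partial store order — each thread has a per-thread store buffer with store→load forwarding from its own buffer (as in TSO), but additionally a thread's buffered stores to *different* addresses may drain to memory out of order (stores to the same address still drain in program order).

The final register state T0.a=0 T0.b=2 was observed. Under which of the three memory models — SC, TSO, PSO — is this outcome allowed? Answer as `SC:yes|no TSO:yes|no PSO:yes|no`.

outcome vector order: (T0.a,T0.b)
under SC → <0 0>, <0 2>, <1 2>
under TSO → <0 0>, <0 2>, <1 2>
under PSO → <0 0>, <0 2>, <1 0>, <1 2>
target <0 2> ∈ {SC,TSO,PSO}

SC:yes TSO:yes PSO:yes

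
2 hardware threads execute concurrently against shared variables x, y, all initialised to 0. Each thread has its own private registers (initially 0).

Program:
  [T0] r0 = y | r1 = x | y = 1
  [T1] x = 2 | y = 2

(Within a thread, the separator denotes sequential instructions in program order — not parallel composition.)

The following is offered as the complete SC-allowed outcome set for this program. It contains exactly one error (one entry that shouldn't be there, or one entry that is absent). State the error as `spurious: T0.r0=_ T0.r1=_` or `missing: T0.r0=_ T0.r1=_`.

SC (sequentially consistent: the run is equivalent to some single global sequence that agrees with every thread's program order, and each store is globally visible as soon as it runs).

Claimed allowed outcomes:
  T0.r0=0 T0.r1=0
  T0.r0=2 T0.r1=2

missing: T0.r0=0 T0.r1=2

outcome vector order: (T0.r0,T0.r1)
under SC → <0 0>; <0 2>; <2 2>
SC∖claimed = {<0 2>}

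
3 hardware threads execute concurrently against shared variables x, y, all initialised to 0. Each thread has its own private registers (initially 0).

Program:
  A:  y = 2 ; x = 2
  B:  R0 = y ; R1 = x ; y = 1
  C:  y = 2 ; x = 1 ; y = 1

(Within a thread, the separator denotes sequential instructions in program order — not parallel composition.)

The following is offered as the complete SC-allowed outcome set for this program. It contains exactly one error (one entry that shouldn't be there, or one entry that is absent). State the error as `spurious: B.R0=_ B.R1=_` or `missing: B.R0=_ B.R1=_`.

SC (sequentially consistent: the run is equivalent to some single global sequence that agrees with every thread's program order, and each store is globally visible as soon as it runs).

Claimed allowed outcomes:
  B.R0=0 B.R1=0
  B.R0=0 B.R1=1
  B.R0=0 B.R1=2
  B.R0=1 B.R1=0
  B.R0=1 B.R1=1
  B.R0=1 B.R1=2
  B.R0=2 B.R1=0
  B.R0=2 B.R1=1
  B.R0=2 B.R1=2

outcome vector order: (B.R0,B.R1)
under SC → <0 0>; <0 1>; <0 2>; <1 1>; <1 2>; <2 0>; <2 1>; <2 2>
claimed∖SC = {<1 0>}

spurious: B.R0=1 B.R1=0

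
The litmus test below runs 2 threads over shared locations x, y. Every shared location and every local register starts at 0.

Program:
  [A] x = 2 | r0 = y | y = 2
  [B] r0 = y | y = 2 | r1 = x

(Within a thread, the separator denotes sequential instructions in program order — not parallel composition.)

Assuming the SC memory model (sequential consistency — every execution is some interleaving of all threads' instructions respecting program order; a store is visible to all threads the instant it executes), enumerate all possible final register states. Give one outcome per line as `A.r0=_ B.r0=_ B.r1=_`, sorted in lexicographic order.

A.r0=0 B.r0=0 B.r1=2
A.r0=0 B.r0=2 B.r1=2
A.r0=2 B.r0=0 B.r1=0
A.r0=2 B.r0=0 B.r1=2

outcome vector order: (A.r0,B.r0,B.r1)
|SC outcomes| = 4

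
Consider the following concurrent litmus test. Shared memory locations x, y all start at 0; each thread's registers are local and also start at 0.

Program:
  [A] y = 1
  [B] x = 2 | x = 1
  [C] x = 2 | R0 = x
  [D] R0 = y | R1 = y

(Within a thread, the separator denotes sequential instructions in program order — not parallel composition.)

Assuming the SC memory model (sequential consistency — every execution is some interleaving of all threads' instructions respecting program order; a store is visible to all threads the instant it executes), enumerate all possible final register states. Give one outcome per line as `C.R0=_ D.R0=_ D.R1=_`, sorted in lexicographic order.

C.R0=1 D.R0=0 D.R1=0
C.R0=1 D.R0=0 D.R1=1
C.R0=1 D.R0=1 D.R1=1
C.R0=2 D.R0=0 D.R1=0
C.R0=2 D.R0=0 D.R1=1
C.R0=2 D.R0=1 D.R1=1

outcome vector order: (C.R0,D.R0,D.R1)
|SC outcomes| = 6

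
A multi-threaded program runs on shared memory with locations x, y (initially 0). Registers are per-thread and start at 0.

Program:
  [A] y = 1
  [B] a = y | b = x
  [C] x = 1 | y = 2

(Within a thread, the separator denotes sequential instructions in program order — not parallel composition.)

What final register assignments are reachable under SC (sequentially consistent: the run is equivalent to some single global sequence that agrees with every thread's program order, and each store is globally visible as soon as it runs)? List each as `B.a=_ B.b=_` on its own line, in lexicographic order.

outcome vector order: (B.a,B.b)
|SC outcomes| = 5

B.a=0 B.b=0
B.a=0 B.b=1
B.a=1 B.b=0
B.a=1 B.b=1
B.a=2 B.b=1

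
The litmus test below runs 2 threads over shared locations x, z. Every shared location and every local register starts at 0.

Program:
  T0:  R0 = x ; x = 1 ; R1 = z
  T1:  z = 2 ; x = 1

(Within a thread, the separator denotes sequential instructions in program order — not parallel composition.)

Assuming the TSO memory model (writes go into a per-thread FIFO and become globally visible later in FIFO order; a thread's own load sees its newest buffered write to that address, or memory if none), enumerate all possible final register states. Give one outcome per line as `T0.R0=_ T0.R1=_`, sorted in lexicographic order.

T0.R0=0 T0.R1=0
T0.R0=0 T0.R1=2
T0.R0=1 T0.R1=2

outcome vector order: (T0.R0,T0.R1)
|TSO outcomes| = 3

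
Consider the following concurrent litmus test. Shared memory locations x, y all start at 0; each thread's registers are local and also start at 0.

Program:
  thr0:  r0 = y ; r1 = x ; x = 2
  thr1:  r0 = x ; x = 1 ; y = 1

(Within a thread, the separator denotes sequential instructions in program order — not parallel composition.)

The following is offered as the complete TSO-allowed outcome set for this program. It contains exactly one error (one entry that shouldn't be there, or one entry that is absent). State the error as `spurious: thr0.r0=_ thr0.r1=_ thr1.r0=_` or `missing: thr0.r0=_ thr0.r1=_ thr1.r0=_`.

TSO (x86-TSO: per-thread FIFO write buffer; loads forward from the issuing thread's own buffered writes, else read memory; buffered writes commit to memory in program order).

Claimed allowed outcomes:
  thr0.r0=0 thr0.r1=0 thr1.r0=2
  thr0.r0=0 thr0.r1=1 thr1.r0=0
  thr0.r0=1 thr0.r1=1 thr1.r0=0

outcome vector order: (thr0.r0,thr0.r1,thr1.r0)
TSO (4): 0/0/0, 0/0/2, 0/1/0, 1/1/0
TSO∖claimed = {0/0/0}

missing: thr0.r0=0 thr0.r1=0 thr1.r0=0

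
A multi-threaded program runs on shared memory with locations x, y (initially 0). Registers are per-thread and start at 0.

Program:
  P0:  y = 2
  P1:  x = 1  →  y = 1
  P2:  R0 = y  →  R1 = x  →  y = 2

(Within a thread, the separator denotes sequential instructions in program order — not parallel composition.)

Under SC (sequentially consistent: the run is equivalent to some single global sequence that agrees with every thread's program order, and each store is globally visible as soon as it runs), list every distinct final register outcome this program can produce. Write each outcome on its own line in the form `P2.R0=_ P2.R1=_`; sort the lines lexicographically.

outcome vector order: (P2.R0,P2.R1)
|SC outcomes| = 5

P2.R0=0 P2.R1=0
P2.R0=0 P2.R1=1
P2.R0=1 P2.R1=1
P2.R0=2 P2.R1=0
P2.R0=2 P2.R1=1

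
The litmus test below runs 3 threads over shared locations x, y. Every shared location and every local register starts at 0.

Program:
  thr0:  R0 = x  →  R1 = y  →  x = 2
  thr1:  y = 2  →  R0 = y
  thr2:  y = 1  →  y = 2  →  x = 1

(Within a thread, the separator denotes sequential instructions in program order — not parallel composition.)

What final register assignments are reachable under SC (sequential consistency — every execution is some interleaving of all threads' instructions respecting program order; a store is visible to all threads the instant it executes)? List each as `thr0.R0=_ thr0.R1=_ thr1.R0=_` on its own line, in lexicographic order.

outcome vector order: (thr0.R0,thr0.R1,thr1.R0)
|SC outcomes| = 8

thr0.R0=0 thr0.R1=0 thr1.R0=1
thr0.R0=0 thr0.R1=0 thr1.R0=2
thr0.R0=0 thr0.R1=1 thr1.R0=1
thr0.R0=0 thr0.R1=1 thr1.R0=2
thr0.R0=0 thr0.R1=2 thr1.R0=1
thr0.R0=0 thr0.R1=2 thr1.R0=2
thr0.R0=1 thr0.R1=2 thr1.R0=1
thr0.R0=1 thr0.R1=2 thr1.R0=2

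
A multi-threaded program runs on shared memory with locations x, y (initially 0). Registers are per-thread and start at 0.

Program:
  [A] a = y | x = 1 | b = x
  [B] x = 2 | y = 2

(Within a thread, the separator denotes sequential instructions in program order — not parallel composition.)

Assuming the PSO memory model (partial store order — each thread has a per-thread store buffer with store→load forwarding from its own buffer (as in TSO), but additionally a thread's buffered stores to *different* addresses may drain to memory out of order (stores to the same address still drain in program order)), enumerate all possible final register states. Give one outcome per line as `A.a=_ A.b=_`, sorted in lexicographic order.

outcome vector order: (A.a,A.b)
|PSO outcomes| = 4

A.a=0 A.b=1
A.a=0 A.b=2
A.a=2 A.b=1
A.a=2 A.b=2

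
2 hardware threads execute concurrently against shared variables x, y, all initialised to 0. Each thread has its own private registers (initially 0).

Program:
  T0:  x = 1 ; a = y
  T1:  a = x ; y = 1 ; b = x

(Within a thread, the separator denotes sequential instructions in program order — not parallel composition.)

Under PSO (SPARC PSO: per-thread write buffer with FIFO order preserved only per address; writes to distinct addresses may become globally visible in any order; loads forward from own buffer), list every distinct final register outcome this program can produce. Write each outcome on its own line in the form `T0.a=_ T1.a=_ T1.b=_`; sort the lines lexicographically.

outcome vector order: (T0.a,T1.a,T1.b)
|PSO outcomes| = 6

T0.a=0 T1.a=0 T1.b=0
T0.a=0 T1.a=0 T1.b=1
T0.a=0 T1.a=1 T1.b=1
T0.a=1 T1.a=0 T1.b=0
T0.a=1 T1.a=0 T1.b=1
T0.a=1 T1.a=1 T1.b=1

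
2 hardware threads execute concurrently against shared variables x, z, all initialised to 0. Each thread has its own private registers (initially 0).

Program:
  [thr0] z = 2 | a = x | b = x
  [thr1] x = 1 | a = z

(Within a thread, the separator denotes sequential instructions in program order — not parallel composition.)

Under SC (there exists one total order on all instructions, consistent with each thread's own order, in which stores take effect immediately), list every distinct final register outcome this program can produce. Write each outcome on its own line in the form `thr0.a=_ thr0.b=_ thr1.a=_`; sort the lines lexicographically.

outcome vector order: (thr0.a,thr0.b,thr1.a)
|SC outcomes| = 4

thr0.a=0 thr0.b=0 thr1.a=2
thr0.a=0 thr0.b=1 thr1.a=2
thr0.a=1 thr0.b=1 thr1.a=0
thr0.a=1 thr0.b=1 thr1.a=2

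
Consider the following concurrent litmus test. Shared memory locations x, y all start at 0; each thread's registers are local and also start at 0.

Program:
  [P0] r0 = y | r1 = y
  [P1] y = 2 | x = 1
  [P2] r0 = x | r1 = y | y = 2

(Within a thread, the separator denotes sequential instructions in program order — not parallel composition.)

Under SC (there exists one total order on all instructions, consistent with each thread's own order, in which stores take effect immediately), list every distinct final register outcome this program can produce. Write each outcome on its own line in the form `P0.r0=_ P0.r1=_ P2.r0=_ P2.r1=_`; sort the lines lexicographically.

P0.r0=0 P0.r1=0 P2.r0=0 P2.r1=0
P0.r0=0 P0.r1=0 P2.r0=0 P2.r1=2
P0.r0=0 P0.r1=0 P2.r0=1 P2.r1=2
P0.r0=0 P0.r1=2 P2.r0=0 P2.r1=0
P0.r0=0 P0.r1=2 P2.r0=0 P2.r1=2
P0.r0=0 P0.r1=2 P2.r0=1 P2.r1=2
P0.r0=2 P0.r1=2 P2.r0=0 P2.r1=0
P0.r0=2 P0.r1=2 P2.r0=0 P2.r1=2
P0.r0=2 P0.r1=2 P2.r0=1 P2.r1=2

outcome vector order: (P0.r0,P0.r1,P2.r0,P2.r1)
|SC outcomes| = 9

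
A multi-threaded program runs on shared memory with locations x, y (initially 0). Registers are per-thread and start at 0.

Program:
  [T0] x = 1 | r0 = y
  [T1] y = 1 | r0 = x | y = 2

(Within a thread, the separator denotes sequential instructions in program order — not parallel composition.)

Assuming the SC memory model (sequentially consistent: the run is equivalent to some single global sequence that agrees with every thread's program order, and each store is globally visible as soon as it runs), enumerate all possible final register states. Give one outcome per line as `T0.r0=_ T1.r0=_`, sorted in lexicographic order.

T0.r0=0 T1.r0=1
T0.r0=1 T1.r0=0
T0.r0=1 T1.r0=1
T0.r0=2 T1.r0=0
T0.r0=2 T1.r0=1

outcome vector order: (T0.r0,T1.r0)
|SC outcomes| = 5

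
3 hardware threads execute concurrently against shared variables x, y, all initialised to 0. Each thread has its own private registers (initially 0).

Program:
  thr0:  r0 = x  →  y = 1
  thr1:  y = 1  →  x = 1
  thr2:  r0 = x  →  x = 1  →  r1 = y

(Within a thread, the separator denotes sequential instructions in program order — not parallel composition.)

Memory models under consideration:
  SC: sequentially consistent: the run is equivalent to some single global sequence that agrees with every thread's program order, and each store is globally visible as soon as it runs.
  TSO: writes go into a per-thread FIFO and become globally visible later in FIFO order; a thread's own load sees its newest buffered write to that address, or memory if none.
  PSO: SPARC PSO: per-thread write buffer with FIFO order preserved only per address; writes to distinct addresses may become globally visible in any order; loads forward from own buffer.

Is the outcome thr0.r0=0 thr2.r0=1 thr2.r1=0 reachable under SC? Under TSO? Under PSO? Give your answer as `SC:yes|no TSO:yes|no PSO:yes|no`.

SC:no TSO:no PSO:yes

outcome vector order: (thr0.r0,thr2.r0,thr2.r1)
SC (6): 0/0/0; 0/0/1; 0/1/1; 1/0/0; 1/0/1; 1/1/1
TSO (6): 0/0/0; 0/0/1; 0/1/1; 1/0/0; 1/0/1; 1/1/1
PSO (8): 0/0/0; 0/0/1; 0/1/0; 0/1/1; 1/0/0; 1/0/1; 1/1/0; 1/1/1
target 0/1/0 ∈ {PSO}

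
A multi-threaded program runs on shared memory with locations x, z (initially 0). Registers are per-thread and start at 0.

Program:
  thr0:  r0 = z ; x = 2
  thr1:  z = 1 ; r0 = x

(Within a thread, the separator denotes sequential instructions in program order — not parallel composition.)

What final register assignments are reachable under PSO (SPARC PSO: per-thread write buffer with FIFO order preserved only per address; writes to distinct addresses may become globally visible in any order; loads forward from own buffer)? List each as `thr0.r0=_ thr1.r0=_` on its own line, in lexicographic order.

thr0.r0=0 thr1.r0=0
thr0.r0=0 thr1.r0=2
thr0.r0=1 thr1.r0=0
thr0.r0=1 thr1.r0=2

outcome vector order: (thr0.r0,thr1.r0)
|PSO outcomes| = 4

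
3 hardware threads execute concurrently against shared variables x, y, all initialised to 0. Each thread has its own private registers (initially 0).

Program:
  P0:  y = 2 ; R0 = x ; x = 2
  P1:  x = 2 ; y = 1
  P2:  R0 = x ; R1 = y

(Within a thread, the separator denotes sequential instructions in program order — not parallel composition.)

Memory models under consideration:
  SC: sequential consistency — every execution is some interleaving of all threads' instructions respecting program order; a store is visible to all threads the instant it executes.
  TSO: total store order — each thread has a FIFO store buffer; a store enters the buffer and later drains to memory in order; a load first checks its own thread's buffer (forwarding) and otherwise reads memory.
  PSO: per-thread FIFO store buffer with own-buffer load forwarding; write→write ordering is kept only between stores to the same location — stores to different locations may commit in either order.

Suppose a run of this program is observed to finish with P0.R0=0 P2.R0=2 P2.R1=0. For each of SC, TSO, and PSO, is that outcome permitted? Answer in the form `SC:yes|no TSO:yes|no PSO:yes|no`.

outcome vector order: (P0.R0,P2.R0,P2.R1)
under SC → 000 001 002 021 022 200 201 202 220 221 222
under TSO → 000 001 002 020 021 022 200 201 202 220 221 222
under PSO → 000 001 002 020 021 022 200 201 202 220 221 222
target 020 ∈ {TSO,PSO}

SC:no TSO:yes PSO:yes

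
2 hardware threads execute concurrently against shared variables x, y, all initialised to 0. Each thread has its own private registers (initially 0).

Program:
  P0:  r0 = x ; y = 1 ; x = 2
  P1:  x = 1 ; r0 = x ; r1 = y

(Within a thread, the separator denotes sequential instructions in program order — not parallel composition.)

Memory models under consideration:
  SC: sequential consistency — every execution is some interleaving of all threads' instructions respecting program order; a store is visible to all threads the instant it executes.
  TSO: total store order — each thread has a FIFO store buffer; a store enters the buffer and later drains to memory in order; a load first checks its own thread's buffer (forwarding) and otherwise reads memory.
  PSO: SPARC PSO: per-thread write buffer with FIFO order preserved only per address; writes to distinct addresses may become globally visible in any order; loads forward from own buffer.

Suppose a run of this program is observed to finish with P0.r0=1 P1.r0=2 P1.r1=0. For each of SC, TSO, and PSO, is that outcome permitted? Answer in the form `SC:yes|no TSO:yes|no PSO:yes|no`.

SC:no TSO:no PSO:yes

outcome vector order: (P0.r0,P1.r0,P1.r1)
SC (6): <0 1 0>; <0 1 1>; <0 2 1>; <1 1 0>; <1 1 1>; <1 2 1>
TSO (6): <0 1 0>; <0 1 1>; <0 2 1>; <1 1 0>; <1 1 1>; <1 2 1>
PSO (8): <0 1 0>; <0 1 1>; <0 2 0>; <0 2 1>; <1 1 0>; <1 1 1>; <1 2 0>; <1 2 1>
target <1 2 0> ∈ {PSO}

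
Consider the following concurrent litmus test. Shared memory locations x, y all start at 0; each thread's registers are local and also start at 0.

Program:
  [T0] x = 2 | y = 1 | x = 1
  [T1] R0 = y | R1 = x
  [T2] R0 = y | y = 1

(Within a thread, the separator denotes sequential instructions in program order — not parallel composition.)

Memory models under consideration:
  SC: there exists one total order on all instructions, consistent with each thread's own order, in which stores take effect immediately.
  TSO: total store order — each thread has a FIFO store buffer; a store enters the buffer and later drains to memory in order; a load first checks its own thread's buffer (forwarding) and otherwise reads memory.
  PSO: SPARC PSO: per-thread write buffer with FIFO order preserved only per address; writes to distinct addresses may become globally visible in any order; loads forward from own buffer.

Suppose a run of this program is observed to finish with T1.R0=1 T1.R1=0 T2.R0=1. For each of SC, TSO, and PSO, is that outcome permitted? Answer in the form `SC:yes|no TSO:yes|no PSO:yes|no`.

SC:no TSO:no PSO:yes

outcome vector order: (T1.R0,T1.R1,T2.R0)
[SC] allowed = {<0 0 0> <0 0 1> <0 1 0> <0 1 1> <0 2 0> <0 2 1> <1 0 0> <1 1 0> <1 1 1> <1 2 0> <1 2 1>}
[TSO] allowed = {<0 0 0> <0 0 1> <0 1 0> <0 1 1> <0 2 0> <0 2 1> <1 0 0> <1 1 0> <1 1 1> <1 2 0> <1 2 1>}
[PSO] allowed = {<0 0 0> <0 0 1> <0 1 0> <0 1 1> <0 2 0> <0 2 1> <1 0 0> <1 0 1> <1 1 0> <1 1 1> <1 2 0> <1 2 1>}
target <1 0 1> ∈ {PSO}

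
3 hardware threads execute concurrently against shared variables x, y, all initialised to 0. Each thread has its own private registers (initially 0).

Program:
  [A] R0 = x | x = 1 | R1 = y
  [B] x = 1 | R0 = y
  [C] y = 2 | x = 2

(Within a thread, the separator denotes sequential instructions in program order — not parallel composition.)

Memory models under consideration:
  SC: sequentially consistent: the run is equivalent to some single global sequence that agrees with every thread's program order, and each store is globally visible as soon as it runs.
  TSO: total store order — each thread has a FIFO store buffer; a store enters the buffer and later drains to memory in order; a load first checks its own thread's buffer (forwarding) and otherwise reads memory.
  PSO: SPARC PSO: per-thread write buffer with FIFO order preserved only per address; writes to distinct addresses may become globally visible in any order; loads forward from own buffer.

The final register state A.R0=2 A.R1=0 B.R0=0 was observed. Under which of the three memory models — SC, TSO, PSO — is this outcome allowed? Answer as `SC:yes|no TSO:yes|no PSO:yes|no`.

outcome vector order: (A.R0,A.R1,B.R0)
under SC → (0,0,0); (0,0,2); (0,2,0); (0,2,2); (1,0,0); (1,0,2); (1,2,0); (1,2,2); (2,2,0); (2,2,2)
under TSO → (0,0,0); (0,0,2); (0,2,0); (0,2,2); (1,0,0); (1,0,2); (1,2,0); (1,2,2); (2,2,0); (2,2,2)
under PSO → (0,0,0); (0,0,2); (0,2,0); (0,2,2); (1,0,0); (1,0,2); (1,2,0); (1,2,2); (2,0,0); (2,0,2); (2,2,0); (2,2,2)
target (2,0,0) ∈ {PSO}

SC:no TSO:no PSO:yes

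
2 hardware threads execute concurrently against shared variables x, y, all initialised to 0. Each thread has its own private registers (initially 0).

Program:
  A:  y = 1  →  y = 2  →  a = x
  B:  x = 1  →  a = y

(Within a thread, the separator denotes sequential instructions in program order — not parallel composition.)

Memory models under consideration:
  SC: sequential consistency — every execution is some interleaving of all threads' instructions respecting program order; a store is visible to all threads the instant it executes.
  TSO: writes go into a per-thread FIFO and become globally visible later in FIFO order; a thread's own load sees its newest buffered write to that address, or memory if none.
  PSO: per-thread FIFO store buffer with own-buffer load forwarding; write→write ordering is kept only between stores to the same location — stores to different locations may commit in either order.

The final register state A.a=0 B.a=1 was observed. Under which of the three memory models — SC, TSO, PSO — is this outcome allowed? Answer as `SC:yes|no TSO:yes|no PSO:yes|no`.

SC:no TSO:yes PSO:yes

outcome vector order: (A.a,B.a)
SC (4): 02, 10, 11, 12
TSO (6): 00, 01, 02, 10, 11, 12
PSO (6): 00, 01, 02, 10, 11, 12
target 01 ∈ {TSO,PSO}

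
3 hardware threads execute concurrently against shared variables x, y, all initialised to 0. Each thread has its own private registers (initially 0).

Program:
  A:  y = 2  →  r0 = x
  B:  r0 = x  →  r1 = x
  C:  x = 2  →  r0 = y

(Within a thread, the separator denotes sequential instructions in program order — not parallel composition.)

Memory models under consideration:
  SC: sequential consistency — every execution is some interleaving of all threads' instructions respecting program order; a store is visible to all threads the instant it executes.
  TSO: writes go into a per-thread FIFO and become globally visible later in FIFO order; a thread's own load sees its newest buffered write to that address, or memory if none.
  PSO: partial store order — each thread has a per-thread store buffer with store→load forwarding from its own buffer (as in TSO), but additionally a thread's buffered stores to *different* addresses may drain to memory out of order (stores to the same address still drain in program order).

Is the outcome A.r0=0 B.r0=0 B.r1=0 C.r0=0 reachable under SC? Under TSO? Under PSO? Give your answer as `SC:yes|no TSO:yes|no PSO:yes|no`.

outcome vector order: (A.r0,B.r0,B.r1,C.r0)
SC (9): (0,0,0,2) (0,0,2,2) (0,2,2,2) (2,0,0,0) (2,0,0,2) (2,0,2,0) (2,0,2,2) (2,2,2,0) (2,2,2,2)
TSO (12): (0,0,0,0) (0,0,0,2) (0,0,2,0) (0,0,2,2) (0,2,2,0) (0,2,2,2) (2,0,0,0) (2,0,0,2) (2,0,2,0) (2,0,2,2) (2,2,2,0) (2,2,2,2)
PSO (12): (0,0,0,0) (0,0,0,2) (0,0,2,0) (0,0,2,2) (0,2,2,0) (0,2,2,2) (2,0,0,0) (2,0,0,2) (2,0,2,0) (2,0,2,2) (2,2,2,0) (2,2,2,2)
target (0,0,0,0) ∈ {TSO,PSO}

SC:no TSO:yes PSO:yes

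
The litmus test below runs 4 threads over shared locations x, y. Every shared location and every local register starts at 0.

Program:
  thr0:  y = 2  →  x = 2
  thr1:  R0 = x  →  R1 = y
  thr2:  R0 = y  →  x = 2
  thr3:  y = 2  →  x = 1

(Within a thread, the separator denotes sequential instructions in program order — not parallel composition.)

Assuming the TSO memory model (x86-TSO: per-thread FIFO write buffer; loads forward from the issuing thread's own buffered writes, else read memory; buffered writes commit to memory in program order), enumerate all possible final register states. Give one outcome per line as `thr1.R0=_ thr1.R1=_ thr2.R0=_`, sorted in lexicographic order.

thr1.R0=0 thr1.R1=0 thr2.R0=0
thr1.R0=0 thr1.R1=0 thr2.R0=2
thr1.R0=0 thr1.R1=2 thr2.R0=0
thr1.R0=0 thr1.R1=2 thr2.R0=2
thr1.R0=1 thr1.R1=2 thr2.R0=0
thr1.R0=1 thr1.R1=2 thr2.R0=2
thr1.R0=2 thr1.R1=0 thr2.R0=0
thr1.R0=2 thr1.R1=2 thr2.R0=0
thr1.R0=2 thr1.R1=2 thr2.R0=2

outcome vector order: (thr1.R0,thr1.R1,thr2.R0)
|TSO outcomes| = 9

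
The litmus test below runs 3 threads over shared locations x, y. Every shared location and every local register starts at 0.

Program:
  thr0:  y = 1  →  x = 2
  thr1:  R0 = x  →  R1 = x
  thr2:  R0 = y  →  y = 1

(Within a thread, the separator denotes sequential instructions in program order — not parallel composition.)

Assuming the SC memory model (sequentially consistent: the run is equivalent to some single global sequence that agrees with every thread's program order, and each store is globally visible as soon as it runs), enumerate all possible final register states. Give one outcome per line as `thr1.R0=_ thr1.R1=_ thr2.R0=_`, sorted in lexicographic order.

thr1.R0=0 thr1.R1=0 thr2.R0=0
thr1.R0=0 thr1.R1=0 thr2.R0=1
thr1.R0=0 thr1.R1=2 thr2.R0=0
thr1.R0=0 thr1.R1=2 thr2.R0=1
thr1.R0=2 thr1.R1=2 thr2.R0=0
thr1.R0=2 thr1.R1=2 thr2.R0=1

outcome vector order: (thr1.R0,thr1.R1,thr2.R0)
|SC outcomes| = 6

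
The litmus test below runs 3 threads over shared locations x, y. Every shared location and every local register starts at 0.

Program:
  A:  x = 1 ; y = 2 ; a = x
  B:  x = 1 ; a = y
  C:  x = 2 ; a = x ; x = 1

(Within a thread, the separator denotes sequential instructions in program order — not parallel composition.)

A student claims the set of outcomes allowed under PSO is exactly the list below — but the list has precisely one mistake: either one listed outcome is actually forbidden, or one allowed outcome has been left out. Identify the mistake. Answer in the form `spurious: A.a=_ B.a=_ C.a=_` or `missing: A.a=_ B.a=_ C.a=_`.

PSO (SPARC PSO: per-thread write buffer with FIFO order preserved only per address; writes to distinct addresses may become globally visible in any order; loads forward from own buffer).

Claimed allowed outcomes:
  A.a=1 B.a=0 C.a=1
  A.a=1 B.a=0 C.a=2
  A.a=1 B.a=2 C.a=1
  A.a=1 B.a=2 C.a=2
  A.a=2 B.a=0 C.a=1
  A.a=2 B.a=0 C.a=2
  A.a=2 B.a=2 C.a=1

outcome vector order: (A.a,B.a,C.a)
PSO (8): 1/0/1 1/0/2 1/2/1 1/2/2 2/0/1 2/0/2 2/2/1 2/2/2
PSO∖claimed = {2/2/2}

missing: A.a=2 B.a=2 C.a=2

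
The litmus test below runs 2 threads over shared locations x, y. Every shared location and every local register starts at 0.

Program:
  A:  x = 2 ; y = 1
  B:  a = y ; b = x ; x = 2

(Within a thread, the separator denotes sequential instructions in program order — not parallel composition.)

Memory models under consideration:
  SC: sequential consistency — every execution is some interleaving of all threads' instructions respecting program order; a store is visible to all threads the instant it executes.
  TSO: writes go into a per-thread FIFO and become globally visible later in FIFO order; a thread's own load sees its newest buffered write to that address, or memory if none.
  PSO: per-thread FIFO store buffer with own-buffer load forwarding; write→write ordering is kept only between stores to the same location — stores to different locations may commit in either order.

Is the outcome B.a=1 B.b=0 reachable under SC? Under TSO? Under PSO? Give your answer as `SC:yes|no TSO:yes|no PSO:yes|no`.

outcome vector order: (B.a,B.b)
[SC] allowed = {00, 02, 12}
[TSO] allowed = {00, 02, 12}
[PSO] allowed = {00, 02, 10, 12}
target 10 ∈ {PSO}

SC:no TSO:no PSO:yes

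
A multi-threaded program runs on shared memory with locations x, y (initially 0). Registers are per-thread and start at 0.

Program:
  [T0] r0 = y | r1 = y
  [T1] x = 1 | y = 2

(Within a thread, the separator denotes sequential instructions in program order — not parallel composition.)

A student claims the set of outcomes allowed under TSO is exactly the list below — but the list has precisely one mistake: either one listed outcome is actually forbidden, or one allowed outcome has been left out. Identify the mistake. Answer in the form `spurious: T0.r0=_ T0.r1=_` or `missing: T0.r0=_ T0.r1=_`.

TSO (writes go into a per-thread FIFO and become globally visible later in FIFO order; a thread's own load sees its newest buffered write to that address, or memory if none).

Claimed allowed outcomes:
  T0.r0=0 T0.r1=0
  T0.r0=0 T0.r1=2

missing: T0.r0=2 T0.r1=2

outcome vector order: (T0.r0,T0.r1)
TSO: 3 outcomes — {(0,0); (0,2); (2,2)}
TSO∖claimed = {(2,2)}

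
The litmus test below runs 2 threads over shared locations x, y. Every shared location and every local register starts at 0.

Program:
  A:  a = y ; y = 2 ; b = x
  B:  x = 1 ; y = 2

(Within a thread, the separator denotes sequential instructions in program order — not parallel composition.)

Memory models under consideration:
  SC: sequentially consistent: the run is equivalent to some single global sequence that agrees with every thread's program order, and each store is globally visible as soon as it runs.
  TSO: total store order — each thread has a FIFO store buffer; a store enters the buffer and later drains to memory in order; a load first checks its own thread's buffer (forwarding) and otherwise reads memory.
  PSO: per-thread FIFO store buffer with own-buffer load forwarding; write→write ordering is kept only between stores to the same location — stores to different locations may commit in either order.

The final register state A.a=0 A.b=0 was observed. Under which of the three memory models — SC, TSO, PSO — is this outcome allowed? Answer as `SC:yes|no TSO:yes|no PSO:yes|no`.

SC:yes TSO:yes PSO:yes

outcome vector order: (A.a,A.b)
SC (3): 00; 01; 21
TSO (3): 00; 01; 21
PSO (4): 00; 01; 20; 21
target 00 ∈ {SC,TSO,PSO}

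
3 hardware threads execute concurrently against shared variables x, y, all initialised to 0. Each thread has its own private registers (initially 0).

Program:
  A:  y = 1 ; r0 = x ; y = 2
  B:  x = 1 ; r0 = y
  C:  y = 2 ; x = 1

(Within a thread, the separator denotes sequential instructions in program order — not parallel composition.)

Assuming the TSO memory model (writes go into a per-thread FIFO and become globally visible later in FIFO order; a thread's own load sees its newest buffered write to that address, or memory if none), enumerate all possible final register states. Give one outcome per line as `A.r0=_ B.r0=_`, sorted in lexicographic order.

A.r0=0 B.r0=0
A.r0=0 B.r0=1
A.r0=0 B.r0=2
A.r0=1 B.r0=0
A.r0=1 B.r0=1
A.r0=1 B.r0=2

outcome vector order: (A.r0,B.r0)
|TSO outcomes| = 6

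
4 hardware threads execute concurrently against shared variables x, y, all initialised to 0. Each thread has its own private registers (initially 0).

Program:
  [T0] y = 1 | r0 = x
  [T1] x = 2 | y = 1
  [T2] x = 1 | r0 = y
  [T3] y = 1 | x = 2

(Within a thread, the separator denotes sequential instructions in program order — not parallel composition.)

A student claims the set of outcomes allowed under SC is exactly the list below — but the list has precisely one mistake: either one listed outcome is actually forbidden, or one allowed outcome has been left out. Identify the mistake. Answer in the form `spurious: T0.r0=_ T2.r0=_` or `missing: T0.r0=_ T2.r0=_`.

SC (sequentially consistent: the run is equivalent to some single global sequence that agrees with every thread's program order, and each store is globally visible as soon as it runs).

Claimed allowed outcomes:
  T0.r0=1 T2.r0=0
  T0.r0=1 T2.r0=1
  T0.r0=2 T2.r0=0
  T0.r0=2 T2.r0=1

outcome vector order: (T0.r0,T2.r0)
[SC] allowed = {0/1; 1/0; 1/1; 2/0; 2/1}
SC∖claimed = {0/1}

missing: T0.r0=0 T2.r0=1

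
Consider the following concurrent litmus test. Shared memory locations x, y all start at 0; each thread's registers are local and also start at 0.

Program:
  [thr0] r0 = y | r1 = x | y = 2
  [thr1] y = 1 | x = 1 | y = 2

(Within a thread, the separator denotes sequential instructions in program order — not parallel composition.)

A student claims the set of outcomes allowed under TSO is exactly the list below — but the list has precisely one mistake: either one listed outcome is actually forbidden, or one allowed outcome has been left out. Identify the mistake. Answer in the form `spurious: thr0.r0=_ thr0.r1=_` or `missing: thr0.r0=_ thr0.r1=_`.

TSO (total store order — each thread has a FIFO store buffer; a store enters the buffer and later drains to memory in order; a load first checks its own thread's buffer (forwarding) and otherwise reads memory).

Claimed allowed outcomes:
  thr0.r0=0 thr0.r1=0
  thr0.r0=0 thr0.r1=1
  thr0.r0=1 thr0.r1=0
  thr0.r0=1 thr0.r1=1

outcome vector order: (thr0.r0,thr0.r1)
under TSO → (0,0) (0,1) (1,0) (1,1) (2,1)
TSO∖claimed = {(2,1)}

missing: thr0.r0=2 thr0.r1=1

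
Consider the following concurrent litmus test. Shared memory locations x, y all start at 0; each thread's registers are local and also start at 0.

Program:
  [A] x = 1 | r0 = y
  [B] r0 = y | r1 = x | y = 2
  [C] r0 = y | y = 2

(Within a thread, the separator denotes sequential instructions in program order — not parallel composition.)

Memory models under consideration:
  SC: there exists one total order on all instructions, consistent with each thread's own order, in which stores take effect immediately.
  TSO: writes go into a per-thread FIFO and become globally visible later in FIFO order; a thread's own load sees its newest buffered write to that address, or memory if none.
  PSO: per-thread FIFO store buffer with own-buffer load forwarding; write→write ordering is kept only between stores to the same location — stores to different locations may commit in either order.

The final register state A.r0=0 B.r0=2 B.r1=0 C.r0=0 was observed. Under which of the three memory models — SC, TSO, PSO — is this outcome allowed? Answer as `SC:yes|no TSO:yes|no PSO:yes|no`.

SC:no TSO:yes PSO:yes

outcome vector order: (A.r0,B.r0,B.r1,C.r0)
SC: 11 outcomes — {0/0/0/0 0/0/0/2 0/0/1/0 0/0/1/2 0/2/1/0 2/0/0/0 2/0/0/2 2/0/1/0 2/0/1/2 2/2/0/0 2/2/1/0}
TSO: 12 outcomes — {0/0/0/0 0/0/0/2 0/0/1/0 0/0/1/2 0/2/0/0 0/2/1/0 2/0/0/0 2/0/0/2 2/0/1/0 2/0/1/2 2/2/0/0 2/2/1/0}
PSO: 12 outcomes — {0/0/0/0 0/0/0/2 0/0/1/0 0/0/1/2 0/2/0/0 0/2/1/0 2/0/0/0 2/0/0/2 2/0/1/0 2/0/1/2 2/2/0/0 2/2/1/0}
target 0/2/0/0 ∈ {TSO,PSO}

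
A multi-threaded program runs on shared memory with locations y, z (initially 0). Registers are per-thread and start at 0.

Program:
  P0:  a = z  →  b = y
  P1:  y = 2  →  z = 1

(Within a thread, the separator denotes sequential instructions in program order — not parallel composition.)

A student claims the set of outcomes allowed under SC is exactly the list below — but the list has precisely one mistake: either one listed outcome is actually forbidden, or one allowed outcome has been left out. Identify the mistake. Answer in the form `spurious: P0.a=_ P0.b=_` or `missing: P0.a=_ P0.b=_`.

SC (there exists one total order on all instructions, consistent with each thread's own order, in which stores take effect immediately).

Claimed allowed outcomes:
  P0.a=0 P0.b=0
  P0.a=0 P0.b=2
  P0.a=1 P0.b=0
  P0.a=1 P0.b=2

outcome vector order: (P0.a,P0.b)
[SC] allowed = {0/0; 0/2; 1/2}
claimed∖SC = {1/0}

spurious: P0.a=1 P0.b=0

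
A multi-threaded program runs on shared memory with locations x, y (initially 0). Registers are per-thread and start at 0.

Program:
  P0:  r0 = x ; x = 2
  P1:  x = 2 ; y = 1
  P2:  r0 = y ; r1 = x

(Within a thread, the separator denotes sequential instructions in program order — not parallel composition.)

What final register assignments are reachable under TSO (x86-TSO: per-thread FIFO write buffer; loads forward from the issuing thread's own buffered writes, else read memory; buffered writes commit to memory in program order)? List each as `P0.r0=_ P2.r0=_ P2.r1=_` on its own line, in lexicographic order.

P0.r0=0 P2.r0=0 P2.r1=0
P0.r0=0 P2.r0=0 P2.r1=2
P0.r0=0 P2.r0=1 P2.r1=2
P0.r0=2 P2.r0=0 P2.r1=0
P0.r0=2 P2.r0=0 P2.r1=2
P0.r0=2 P2.r0=1 P2.r1=2

outcome vector order: (P0.r0,P2.r0,P2.r1)
|TSO outcomes| = 6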